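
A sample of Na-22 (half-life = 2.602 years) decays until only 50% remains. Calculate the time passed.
t = t½ × log₂(N₀/N) = 2.602 years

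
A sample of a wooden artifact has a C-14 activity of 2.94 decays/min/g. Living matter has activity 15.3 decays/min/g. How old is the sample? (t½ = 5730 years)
Age = t½ × log₂(A₀/A) = 13640 years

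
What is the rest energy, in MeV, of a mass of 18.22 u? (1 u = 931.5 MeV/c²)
E = mc² = 16970 MeV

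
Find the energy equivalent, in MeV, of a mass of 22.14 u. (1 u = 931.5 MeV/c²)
E = mc² = 20620 MeV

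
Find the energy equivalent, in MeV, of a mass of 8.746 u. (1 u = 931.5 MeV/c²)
E = mc² = 8147 MeV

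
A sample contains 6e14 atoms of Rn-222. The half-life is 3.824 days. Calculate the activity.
A = λN = 1.088e14 decays/day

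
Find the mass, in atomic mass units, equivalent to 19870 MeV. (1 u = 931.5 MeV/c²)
m = E/c² = 21.33 u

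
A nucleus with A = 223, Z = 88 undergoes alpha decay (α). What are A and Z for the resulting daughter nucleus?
Daughter: A = 219, Z = 86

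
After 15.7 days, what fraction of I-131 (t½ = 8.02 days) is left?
N/N₀ = (1/2)^(t/t½) = 0.2575 = 25.7%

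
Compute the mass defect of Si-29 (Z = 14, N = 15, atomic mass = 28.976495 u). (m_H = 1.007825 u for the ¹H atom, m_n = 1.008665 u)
Δm = Z·m_H + N·m_n − M = 0.263 u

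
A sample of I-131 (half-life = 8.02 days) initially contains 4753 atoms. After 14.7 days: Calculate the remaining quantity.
N = N₀(1/2)^(t/t½) = 1334 atoms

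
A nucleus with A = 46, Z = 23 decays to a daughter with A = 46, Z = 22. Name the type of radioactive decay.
ΔA = 0, ΔZ = -1 ⇒ beta-plus decay (β⁺) or electron capture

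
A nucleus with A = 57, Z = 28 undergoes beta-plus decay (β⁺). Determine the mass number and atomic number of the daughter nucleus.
Daughter: A = 57, Z = 27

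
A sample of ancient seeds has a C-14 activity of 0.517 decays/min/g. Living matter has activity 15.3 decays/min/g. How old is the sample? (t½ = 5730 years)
Age = t½ × log₂(A₀/A) = 28000 years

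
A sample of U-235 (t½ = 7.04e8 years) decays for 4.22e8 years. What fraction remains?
N/N₀ = (1/2)^(t/t½) = 0.66 = 66%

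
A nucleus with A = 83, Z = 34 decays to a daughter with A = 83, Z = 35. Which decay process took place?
ΔA = 0, ΔZ = +1 ⇒ beta-minus decay (β⁻)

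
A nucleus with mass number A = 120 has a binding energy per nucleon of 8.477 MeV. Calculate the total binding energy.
B.E. = 8.477 × 120 = 1017 MeV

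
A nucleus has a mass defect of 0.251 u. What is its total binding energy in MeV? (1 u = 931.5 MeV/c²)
B.E. = Δm × 931.5 = 233.8 MeV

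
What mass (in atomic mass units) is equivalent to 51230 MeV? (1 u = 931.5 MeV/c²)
m = E/c² = 55 u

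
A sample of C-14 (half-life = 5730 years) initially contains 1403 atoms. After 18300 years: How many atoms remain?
N = N₀(1/2)^(t/t½) = 153.3 atoms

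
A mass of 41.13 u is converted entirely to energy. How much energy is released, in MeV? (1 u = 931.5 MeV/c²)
E = mc² = 38310 MeV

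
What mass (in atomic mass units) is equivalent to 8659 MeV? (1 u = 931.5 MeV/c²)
m = E/c² = 9.296 u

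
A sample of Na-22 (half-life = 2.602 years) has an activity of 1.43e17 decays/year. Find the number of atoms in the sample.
N = A/λ = 5.368e17 atoms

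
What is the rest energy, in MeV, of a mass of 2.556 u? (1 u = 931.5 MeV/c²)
E = mc² = 2381 MeV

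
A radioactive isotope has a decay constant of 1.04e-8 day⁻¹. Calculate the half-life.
t½ = ln(2)/λ = 6.665e7 days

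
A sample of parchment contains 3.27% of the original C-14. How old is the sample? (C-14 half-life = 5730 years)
Age = t½ × log₂(1/ratio) = 28280 years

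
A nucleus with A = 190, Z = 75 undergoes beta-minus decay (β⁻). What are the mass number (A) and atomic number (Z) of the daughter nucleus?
Daughter: A = 190, Z = 76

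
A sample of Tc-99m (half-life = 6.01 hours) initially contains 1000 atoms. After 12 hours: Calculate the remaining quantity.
N = N₀(1/2)^(t/t½) = 250.6 atoms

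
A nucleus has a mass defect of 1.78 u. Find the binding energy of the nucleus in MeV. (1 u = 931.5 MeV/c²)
B.E. = Δm × 931.5 = 1658 MeV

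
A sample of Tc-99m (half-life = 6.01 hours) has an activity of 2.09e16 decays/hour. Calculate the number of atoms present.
N = A/λ = 1.812e17 atoms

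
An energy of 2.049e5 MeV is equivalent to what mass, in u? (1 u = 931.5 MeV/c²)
m = E/c² = 220 u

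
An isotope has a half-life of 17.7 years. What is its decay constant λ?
λ = ln(2)/t½ = 0.03916 year⁻¹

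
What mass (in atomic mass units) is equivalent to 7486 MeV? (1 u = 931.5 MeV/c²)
m = E/c² = 8.037 u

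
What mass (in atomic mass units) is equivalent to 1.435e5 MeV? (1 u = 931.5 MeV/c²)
m = E/c² = 154.1 u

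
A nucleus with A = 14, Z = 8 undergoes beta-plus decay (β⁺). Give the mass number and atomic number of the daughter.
Daughter: A = 14, Z = 7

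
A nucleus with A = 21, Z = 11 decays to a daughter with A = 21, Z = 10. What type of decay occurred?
ΔA = 0, ΔZ = -1 ⇒ beta-plus decay (β⁺) or electron capture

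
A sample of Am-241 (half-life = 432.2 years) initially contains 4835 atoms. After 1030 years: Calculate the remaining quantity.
N = N₀(1/2)^(t/t½) = 926.8 atoms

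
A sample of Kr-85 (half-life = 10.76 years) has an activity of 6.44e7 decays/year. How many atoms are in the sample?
N = A/λ = 9.997e8 atoms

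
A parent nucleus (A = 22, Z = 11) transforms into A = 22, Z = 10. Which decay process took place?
ΔA = 0, ΔZ = -1 ⇒ beta-plus decay (β⁺) or electron capture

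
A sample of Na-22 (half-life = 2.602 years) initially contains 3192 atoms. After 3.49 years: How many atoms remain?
N = N₀(1/2)^(t/t½) = 1260 atoms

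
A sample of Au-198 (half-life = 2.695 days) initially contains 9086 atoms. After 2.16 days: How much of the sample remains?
N = N₀(1/2)^(t/t½) = 5213 atoms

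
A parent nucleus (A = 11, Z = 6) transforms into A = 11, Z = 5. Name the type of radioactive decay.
ΔA = 0, ΔZ = -1 ⇒ beta-plus decay (β⁺) or electron capture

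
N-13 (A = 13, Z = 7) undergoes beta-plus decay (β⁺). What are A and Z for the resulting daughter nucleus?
Daughter: A = 13, Z = 6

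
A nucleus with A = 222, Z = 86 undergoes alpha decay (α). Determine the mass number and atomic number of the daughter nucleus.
Daughter: A = 218, Z = 84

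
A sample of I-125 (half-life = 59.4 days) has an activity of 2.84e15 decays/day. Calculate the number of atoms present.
N = A/λ = 2.434e17 atoms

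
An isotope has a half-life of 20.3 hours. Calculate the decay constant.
λ = ln(2)/t½ = 0.03415 hour⁻¹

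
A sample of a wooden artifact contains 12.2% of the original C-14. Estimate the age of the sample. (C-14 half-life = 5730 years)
Age = t½ × log₂(1/ratio) = 17390 years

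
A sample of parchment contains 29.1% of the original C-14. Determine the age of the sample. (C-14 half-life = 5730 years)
Age = t½ × log₂(1/ratio) = 10200 years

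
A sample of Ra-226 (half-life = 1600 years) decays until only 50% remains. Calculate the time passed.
t = t½ × log₂(N₀/N) = 1600 years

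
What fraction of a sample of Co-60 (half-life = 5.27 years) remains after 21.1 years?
N/N₀ = (1/2)^(t/t½) = 0.06234 = 6.23%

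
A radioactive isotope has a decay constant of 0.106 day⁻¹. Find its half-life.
t½ = ln(2)/λ = 6.539 days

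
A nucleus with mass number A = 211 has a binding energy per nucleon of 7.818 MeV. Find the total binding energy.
B.E. = 7.818 × 211 = 1650 MeV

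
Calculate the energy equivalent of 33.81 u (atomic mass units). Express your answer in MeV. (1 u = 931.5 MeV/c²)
E = mc² = 31490 MeV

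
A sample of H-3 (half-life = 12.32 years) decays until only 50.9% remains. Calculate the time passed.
t = t½ × log₂(N₀/N) = 12 years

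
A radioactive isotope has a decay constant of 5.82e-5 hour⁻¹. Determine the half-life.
t½ = ln(2)/λ = 11910 hours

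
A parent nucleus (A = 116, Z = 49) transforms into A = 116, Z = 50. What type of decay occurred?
ΔA = 0, ΔZ = +1 ⇒ beta-minus decay (β⁻)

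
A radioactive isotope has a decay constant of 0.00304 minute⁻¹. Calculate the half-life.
t½ = ln(2)/λ = 228 minutes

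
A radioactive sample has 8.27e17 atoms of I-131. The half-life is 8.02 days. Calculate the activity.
A = λN = 7.148e16 decays/day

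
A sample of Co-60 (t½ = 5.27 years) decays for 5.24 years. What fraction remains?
N/N₀ = (1/2)^(t/t½) = 0.502 = 50.2%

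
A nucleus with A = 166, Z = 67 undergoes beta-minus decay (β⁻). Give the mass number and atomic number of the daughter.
Daughter: A = 166, Z = 68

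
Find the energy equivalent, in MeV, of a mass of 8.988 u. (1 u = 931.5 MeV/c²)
E = mc² = 8372 MeV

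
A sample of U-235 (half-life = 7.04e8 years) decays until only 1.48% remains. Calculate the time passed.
t = t½ × log₂(N₀/N) = 4.279e9 years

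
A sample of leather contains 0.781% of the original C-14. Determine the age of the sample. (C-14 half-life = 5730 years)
Age = t½ × log₂(1/ratio) = 40110 years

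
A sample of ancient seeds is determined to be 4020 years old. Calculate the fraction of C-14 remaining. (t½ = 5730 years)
N/N₀ = (1/2)^(t/t½) = 0.6149 = 61.5%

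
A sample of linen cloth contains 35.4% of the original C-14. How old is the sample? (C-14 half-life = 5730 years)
Age = t½ × log₂(1/ratio) = 8585 years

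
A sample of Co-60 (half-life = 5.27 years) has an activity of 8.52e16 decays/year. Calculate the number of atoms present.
N = A/λ = 6.478e17 atoms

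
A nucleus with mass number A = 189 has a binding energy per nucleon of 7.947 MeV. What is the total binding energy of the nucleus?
B.E. = 7.947 × 189 = 1502 MeV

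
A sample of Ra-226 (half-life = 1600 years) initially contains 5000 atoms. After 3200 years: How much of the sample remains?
N = N₀(1/2)^(t/t½) = 1250 atoms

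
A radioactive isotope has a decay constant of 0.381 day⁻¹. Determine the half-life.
t½ = ln(2)/λ = 1.819 days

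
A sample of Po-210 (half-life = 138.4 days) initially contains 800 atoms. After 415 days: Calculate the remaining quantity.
N = N₀(1/2)^(t/t½) = 100.1 atoms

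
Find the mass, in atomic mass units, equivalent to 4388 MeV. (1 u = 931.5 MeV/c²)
m = E/c² = 4.711 u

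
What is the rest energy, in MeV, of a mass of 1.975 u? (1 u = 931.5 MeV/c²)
E = mc² = 1840 MeV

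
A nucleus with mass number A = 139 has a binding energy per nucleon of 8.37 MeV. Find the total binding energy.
B.E. = 8.37 × 139 = 1163 MeV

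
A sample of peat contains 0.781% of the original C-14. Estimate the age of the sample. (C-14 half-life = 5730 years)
Age = t½ × log₂(1/ratio) = 40110 years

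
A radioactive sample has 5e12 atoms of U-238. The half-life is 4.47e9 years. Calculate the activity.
A = λN = 775.3 decays/year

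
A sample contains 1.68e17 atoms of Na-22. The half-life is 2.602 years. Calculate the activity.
A = λN = 4.475e16 decays/year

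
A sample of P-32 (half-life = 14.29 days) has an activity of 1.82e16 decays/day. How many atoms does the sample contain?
N = A/λ = 3.752e17 atoms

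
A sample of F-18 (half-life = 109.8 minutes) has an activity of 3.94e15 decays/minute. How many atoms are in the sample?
N = A/λ = 6.241e17 atoms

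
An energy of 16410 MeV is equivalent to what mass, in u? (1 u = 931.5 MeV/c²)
m = E/c² = 17.62 u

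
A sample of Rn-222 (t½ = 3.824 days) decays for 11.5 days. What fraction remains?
N/N₀ = (1/2)^(t/t½) = 0.1244 = 12.4%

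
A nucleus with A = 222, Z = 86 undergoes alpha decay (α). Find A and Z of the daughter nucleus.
Daughter: A = 218, Z = 84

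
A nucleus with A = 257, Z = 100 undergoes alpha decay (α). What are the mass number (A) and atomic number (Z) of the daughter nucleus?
Daughter: A = 253, Z = 98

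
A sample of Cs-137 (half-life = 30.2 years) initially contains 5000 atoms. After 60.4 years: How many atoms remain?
N = N₀(1/2)^(t/t½) = 1250 atoms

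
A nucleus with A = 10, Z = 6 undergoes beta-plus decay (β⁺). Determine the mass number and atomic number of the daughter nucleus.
Daughter: A = 10, Z = 5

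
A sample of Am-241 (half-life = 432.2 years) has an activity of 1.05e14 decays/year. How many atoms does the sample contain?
N = A/λ = 6.547e16 atoms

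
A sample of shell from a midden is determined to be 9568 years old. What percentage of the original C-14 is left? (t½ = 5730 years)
N/N₀ = (1/2)^(t/t½) = 0.3143 = 31.4%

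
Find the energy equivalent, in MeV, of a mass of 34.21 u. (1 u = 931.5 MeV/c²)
E = mc² = 31870 MeV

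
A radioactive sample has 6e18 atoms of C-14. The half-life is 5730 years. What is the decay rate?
A = λN = 7.258e14 decays/year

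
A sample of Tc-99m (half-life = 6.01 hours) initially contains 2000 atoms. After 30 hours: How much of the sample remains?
N = N₀(1/2)^(t/t½) = 62.86 atoms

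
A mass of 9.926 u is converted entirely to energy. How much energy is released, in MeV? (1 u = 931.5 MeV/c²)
E = mc² = 9246 MeV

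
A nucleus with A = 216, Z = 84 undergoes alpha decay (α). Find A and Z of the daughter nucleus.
Daughter: A = 212, Z = 82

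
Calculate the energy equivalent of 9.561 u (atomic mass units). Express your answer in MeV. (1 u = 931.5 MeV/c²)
E = mc² = 8906 MeV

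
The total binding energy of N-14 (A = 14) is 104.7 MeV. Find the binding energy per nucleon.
B.E./A = 104.7/14 = 7.479 MeV/nucleon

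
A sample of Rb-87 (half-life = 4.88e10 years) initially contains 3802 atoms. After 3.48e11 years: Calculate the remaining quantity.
N = N₀(1/2)^(t/t½) = 27.12 atoms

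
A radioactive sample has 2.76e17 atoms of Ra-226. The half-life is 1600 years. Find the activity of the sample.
A = λN = 1.196e14 decays/year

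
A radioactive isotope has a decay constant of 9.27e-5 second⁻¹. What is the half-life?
t½ = ln(2)/λ = 7477 seconds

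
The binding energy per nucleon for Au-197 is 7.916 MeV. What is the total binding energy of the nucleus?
B.E. = 7.916 × 197 = 1559 MeV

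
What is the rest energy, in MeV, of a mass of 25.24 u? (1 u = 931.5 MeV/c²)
E = mc² = 23510 MeV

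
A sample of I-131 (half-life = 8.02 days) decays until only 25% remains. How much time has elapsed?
t = t½ × log₂(N₀/N) = 16.04 days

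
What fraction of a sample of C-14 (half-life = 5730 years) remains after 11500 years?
N/N₀ = (1/2)^(t/t½) = 0.2488 = 24.9%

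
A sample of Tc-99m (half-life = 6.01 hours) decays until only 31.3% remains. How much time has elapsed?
t = t½ × log₂(N₀/N) = 10.07 hours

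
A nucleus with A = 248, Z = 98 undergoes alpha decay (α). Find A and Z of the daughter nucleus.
Daughter: A = 244, Z = 96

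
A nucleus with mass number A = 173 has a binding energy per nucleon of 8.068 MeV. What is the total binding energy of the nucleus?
B.E. = 8.068 × 173 = 1396 MeV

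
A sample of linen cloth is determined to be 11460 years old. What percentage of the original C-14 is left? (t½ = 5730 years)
N/N₀ = (1/2)^(t/t½) = 0.25 = 25%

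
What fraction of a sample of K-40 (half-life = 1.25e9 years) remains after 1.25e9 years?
N/N₀ = (1/2)^(t/t½) = 0.5 = 50%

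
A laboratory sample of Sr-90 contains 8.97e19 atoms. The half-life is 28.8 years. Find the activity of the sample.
A = λN = 2.159e18 decays/year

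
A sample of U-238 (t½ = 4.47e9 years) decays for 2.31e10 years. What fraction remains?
N/N₀ = (1/2)^(t/t½) = 0.02782 = 2.78%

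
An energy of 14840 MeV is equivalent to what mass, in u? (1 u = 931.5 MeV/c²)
m = E/c² = 15.93 u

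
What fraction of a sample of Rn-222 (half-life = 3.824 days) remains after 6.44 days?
N/N₀ = (1/2)^(t/t½) = 0.3112 = 31.1%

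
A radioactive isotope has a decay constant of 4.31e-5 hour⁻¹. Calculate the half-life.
t½ = ln(2)/λ = 16080 hours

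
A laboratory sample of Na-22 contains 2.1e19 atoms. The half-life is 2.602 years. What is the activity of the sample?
A = λN = 5.594e18 decays/year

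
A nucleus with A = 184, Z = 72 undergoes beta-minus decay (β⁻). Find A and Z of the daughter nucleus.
Daughter: A = 184, Z = 73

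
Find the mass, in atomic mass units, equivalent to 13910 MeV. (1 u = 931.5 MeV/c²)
m = E/c² = 14.93 u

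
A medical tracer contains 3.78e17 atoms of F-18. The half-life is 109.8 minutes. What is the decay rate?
A = λN = 2.386e15 decays/minute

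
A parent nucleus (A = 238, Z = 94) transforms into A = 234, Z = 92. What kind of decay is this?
ΔA = -4, ΔZ = -2 ⇒ alpha decay (α)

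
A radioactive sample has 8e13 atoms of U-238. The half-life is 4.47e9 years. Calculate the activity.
A = λN = 12410 decays/year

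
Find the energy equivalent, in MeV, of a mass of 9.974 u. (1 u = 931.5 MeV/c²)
E = mc² = 9291 MeV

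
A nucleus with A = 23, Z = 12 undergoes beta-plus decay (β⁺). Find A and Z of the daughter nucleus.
Daughter: A = 23, Z = 11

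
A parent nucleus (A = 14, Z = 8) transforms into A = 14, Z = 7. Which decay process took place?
ΔA = 0, ΔZ = -1 ⇒ beta-plus decay (β⁺) or electron capture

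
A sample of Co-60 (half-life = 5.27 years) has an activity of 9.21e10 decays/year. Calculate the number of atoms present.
N = A/λ = 7.002e11 atoms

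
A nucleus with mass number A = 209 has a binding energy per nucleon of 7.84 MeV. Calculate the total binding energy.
B.E. = 7.84 × 209 = 1639 MeV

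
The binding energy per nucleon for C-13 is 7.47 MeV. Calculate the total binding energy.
B.E. = 7.47 × 13 = 97.11 MeV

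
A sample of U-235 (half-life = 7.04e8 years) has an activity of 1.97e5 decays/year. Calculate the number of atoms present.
N = A/λ = 2.001e14 atoms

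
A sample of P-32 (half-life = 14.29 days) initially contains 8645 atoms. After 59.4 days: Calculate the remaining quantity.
N = N₀(1/2)^(t/t½) = 484.7 atoms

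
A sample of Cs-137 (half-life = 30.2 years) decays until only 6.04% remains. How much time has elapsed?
t = t½ × log₂(N₀/N) = 122.3 years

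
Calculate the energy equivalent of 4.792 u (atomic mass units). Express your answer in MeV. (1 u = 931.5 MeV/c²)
E = mc² = 4464 MeV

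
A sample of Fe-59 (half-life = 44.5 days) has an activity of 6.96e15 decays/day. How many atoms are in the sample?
N = A/λ = 4.468e17 atoms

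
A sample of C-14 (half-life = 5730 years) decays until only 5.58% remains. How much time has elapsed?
t = t½ × log₂(N₀/N) = 23860 years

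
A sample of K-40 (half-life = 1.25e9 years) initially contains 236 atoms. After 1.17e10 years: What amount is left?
N = N₀(1/2)^(t/t½) = 0.3591 atoms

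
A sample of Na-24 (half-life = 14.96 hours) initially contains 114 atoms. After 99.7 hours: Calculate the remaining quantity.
N = N₀(1/2)^(t/t½) = 1.124 atoms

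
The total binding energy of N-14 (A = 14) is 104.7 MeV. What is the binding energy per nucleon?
B.E./A = 104.7/14 = 7.479 MeV/nucleon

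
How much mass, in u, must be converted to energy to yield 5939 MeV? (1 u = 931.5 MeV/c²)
m = E/c² = 6.376 u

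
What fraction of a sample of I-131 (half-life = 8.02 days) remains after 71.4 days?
N/N₀ = (1/2)^(t/t½) = 0.002089 = 0.209%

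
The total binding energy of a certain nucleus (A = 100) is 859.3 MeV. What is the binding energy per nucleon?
B.E./A = 859.3/100 = 8.593 MeV/nucleon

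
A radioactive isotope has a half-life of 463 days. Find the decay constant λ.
λ = ln(2)/t½ = 0.001497 day⁻¹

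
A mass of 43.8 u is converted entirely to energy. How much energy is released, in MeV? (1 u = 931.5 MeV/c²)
E = mc² = 40800 MeV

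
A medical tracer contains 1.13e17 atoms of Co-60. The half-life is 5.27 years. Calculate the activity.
A = λN = 1.486e16 decays/year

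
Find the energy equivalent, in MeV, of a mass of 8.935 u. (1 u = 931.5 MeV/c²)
E = mc² = 8323 MeV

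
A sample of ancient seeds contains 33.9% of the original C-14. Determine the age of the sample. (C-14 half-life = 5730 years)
Age = t½ × log₂(1/ratio) = 8942 years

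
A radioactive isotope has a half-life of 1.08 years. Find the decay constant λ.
λ = ln(2)/t½ = 0.6418 year⁻¹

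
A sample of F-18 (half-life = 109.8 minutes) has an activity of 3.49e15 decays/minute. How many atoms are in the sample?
N = A/λ = 5.528e17 atoms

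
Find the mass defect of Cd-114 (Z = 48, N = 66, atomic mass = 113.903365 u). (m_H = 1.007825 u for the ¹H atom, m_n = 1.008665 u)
Δm = Z·m_H + N·m_n − M = 1.044 u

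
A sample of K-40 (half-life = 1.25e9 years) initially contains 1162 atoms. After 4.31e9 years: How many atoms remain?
N = N₀(1/2)^(t/t½) = 106.5 atoms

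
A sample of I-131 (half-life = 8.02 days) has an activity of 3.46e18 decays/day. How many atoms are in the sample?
N = A/λ = 4.003e19 atoms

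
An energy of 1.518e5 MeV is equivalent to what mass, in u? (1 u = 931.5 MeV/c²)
m = E/c² = 163 u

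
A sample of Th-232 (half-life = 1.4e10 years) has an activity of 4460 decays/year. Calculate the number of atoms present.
N = A/λ = 9.008e13 atoms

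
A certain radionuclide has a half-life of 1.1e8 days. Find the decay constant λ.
λ = ln(2)/t½ = 6.301e-9 day⁻¹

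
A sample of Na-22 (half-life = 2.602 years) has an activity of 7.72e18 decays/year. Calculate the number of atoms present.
N = A/λ = 2.898e19 atoms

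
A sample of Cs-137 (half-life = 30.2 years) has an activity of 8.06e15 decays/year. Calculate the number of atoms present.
N = A/λ = 3.512e17 atoms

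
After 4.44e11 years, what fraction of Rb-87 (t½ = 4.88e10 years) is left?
N/N₀ = (1/2)^(t/t½) = 0.001824 = 0.182%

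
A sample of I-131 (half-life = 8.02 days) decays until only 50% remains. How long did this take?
t = t½ × log₂(N₀/N) = 8.02 days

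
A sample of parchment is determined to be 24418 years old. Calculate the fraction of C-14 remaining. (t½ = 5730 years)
N/N₀ = (1/2)^(t/t½) = 0.05214 = 5.21%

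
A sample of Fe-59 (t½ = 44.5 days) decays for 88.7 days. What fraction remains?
N/N₀ = (1/2)^(t/t½) = 0.2512 = 25.1%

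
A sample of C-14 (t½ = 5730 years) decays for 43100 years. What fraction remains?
N/N₀ = (1/2)^(t/t½) = 0.005441 = 0.544%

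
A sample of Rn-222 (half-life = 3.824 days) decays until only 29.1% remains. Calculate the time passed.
t = t½ × log₂(N₀/N) = 6.81 days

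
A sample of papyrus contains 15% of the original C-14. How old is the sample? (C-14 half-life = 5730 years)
Age = t½ × log₂(1/ratio) = 15680 years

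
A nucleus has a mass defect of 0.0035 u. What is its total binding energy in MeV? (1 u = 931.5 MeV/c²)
B.E. = Δm × 931.5 = 3.26 MeV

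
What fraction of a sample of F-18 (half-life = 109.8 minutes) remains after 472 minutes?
N/N₀ = (1/2)^(t/t½) = 0.05081 = 5.08%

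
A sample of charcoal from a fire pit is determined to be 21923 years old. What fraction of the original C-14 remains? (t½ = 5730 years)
N/N₀ = (1/2)^(t/t½) = 0.07051 = 7.05%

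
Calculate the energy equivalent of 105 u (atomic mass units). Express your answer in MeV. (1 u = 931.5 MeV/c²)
E = mc² = 97810 MeV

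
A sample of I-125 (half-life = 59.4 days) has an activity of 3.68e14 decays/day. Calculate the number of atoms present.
N = A/λ = 3.154e16 atoms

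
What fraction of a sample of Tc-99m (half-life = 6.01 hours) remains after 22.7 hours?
N/N₀ = (1/2)^(t/t½) = 0.07295 = 7.29%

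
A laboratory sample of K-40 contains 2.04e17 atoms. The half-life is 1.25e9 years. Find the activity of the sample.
A = λN = 1.131e8 decays/year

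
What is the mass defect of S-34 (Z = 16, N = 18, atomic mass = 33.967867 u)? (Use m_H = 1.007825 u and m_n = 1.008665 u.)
Δm = Z·m_H + N·m_n − M = 0.3133 u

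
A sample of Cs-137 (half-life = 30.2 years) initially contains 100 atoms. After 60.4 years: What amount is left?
N = N₀(1/2)^(t/t½) = 25 atoms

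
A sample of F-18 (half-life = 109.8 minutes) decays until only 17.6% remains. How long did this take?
t = t½ × log₂(N₀/N) = 275.2 minutes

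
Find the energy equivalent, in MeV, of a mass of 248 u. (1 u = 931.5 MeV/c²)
E = mc² = 2.31e5 MeV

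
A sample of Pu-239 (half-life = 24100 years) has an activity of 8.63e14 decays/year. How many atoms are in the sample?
N = A/λ = 3.001e19 atoms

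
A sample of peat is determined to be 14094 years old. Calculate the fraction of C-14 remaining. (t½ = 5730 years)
N/N₀ = (1/2)^(t/t½) = 0.1818 = 18.2%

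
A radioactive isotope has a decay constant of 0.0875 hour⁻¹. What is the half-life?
t½ = ln(2)/λ = 7.922 hours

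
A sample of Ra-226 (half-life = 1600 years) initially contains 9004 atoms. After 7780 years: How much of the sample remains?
N = N₀(1/2)^(t/t½) = 309.5 atoms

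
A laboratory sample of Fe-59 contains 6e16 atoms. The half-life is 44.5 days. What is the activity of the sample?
A = λN = 9.346e14 decays/day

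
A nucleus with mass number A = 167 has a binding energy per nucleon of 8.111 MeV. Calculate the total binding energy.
B.E. = 8.111 × 167 = 1355 MeV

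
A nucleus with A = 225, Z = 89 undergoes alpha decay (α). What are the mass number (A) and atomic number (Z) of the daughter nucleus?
Daughter: A = 221, Z = 87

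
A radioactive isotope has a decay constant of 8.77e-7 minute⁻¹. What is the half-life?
t½ = ln(2)/λ = 7.904e5 minutes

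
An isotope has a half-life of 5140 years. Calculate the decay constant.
λ = ln(2)/t½ = 1.349e-4 year⁻¹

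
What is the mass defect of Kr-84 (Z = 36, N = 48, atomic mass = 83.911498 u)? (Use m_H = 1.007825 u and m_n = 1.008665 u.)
Δm = Z·m_H + N·m_n − M = 0.7861 u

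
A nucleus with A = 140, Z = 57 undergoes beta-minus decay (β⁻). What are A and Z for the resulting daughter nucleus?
Daughter: A = 140, Z = 58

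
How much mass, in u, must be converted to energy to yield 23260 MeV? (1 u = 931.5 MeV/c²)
m = E/c² = 24.97 u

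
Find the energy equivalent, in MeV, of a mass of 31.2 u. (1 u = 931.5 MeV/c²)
E = mc² = 29060 MeV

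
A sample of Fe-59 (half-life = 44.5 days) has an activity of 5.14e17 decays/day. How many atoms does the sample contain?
N = A/λ = 3.3e19 atoms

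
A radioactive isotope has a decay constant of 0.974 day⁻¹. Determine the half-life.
t½ = ln(2)/λ = 0.7117 days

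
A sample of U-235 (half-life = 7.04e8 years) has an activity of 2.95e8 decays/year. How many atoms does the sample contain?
N = A/λ = 2.996e17 atoms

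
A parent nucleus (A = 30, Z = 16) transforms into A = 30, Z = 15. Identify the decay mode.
ΔA = 0, ΔZ = -1 ⇒ beta-plus decay (β⁺) or electron capture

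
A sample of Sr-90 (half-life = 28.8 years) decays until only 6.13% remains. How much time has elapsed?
t = t½ × log₂(N₀/N) = 116 years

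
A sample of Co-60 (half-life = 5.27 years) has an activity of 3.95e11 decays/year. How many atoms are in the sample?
N = A/λ = 3.003e12 atoms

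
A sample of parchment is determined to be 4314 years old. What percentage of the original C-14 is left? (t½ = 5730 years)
N/N₀ = (1/2)^(t/t½) = 0.5934 = 59.3%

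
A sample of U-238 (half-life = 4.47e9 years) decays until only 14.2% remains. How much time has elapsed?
t = t½ × log₂(N₀/N) = 1.259e10 years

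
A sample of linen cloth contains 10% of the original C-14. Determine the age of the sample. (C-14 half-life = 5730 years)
Age = t½ × log₂(1/ratio) = 19030 years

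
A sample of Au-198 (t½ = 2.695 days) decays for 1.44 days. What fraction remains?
N/N₀ = (1/2)^(t/t½) = 0.6905 = 69%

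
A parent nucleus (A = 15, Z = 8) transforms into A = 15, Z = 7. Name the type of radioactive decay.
ΔA = 0, ΔZ = -1 ⇒ beta-plus decay (β⁺) or electron capture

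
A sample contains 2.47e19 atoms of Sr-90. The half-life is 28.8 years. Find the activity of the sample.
A = λN = 5.945e17 decays/year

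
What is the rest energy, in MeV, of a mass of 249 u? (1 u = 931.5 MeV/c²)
E = mc² = 2.319e5 MeV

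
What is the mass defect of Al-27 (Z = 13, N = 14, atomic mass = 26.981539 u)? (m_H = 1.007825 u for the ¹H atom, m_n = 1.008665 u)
Δm = Z·m_H + N·m_n − M = 0.2415 u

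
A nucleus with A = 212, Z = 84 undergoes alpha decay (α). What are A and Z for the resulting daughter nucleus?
Daughter: A = 208, Z = 82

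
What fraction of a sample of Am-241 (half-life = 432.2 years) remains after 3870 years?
N/N₀ = (1/2)^(t/t½) = 0.002016 = 0.202%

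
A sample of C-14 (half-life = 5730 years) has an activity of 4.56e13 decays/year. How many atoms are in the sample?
N = A/λ = 3.77e17 atoms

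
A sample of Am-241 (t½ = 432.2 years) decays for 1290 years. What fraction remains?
N/N₀ = (1/2)^(t/t½) = 0.1263 = 12.6%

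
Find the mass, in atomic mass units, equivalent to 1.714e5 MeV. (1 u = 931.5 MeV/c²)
m = E/c² = 184 u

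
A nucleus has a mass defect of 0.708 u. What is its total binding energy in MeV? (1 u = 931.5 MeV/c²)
B.E. = Δm × 931.5 = 659.5 MeV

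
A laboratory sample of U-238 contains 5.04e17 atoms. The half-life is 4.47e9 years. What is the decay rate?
A = λN = 7.815e7 decays/year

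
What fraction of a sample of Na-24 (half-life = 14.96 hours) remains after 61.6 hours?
N/N₀ = (1/2)^(t/t½) = 0.05761 = 5.76%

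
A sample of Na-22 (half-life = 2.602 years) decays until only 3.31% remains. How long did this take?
t = t½ × log₂(N₀/N) = 12.79 years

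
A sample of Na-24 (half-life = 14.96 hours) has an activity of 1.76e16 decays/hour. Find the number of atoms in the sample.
N = A/λ = 3.799e17 atoms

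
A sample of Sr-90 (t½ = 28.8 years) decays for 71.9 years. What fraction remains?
N/N₀ = (1/2)^(t/t½) = 0.1772 = 17.7%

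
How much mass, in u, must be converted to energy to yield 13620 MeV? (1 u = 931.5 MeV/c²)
m = E/c² = 14.62 u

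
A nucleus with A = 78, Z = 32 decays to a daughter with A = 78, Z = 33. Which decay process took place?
ΔA = 0, ΔZ = +1 ⇒ beta-minus decay (β⁻)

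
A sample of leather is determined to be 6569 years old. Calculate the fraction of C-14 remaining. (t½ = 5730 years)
N/N₀ = (1/2)^(t/t½) = 0.4517 = 45.2%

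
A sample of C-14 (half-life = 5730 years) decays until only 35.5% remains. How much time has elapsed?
t = t½ × log₂(N₀/N) = 8561 years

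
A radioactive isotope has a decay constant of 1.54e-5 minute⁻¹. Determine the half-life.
t½ = ln(2)/λ = 45010 minutes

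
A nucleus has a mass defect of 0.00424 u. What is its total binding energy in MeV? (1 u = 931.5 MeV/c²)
B.E. = Δm × 931.5 = 3.95 MeV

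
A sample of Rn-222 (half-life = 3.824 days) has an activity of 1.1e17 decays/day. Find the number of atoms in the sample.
N = A/λ = 6.069e17 atoms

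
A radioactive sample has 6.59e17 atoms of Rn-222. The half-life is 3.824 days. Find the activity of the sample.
A = λN = 1.195e17 decays/day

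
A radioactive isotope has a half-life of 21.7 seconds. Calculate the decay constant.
λ = ln(2)/t½ = 0.03194 second⁻¹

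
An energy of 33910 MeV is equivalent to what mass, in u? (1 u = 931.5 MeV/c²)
m = E/c² = 36.4 u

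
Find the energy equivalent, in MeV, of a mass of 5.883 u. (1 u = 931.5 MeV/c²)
E = mc² = 5480 MeV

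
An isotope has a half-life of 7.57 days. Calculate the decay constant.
λ = ln(2)/t½ = 0.09157 day⁻¹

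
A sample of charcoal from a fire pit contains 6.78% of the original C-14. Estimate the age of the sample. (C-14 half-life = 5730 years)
Age = t½ × log₂(1/ratio) = 22250 years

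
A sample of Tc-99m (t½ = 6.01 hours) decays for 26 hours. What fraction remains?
N/N₀ = (1/2)^(t/t½) = 0.04985 = 4.99%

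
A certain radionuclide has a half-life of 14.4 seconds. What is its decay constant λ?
λ = ln(2)/t½ = 0.04814 second⁻¹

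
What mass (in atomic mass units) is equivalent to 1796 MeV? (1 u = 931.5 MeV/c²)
m = E/c² = 1.928 u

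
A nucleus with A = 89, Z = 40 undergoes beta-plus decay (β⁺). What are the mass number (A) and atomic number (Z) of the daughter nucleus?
Daughter: A = 89, Z = 39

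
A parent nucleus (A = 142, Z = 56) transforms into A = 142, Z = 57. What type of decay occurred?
ΔA = 0, ΔZ = +1 ⇒ beta-minus decay (β⁻)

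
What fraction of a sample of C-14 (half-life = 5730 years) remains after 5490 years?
N/N₀ = (1/2)^(t/t½) = 0.5147 = 51.5%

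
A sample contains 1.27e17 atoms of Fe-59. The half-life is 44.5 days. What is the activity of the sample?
A = λN = 1.978e15 decays/day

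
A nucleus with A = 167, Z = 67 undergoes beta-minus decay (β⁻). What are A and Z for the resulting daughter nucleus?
Daughter: A = 167, Z = 68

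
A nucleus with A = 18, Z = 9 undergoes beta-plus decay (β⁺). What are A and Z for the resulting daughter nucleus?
Daughter: A = 18, Z = 8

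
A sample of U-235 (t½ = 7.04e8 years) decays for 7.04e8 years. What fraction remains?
N/N₀ = (1/2)^(t/t½) = 0.5 = 50%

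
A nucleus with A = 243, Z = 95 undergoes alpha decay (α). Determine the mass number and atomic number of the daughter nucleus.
Daughter: A = 239, Z = 93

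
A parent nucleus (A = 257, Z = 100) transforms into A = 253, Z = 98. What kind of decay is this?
ΔA = -4, ΔZ = -2 ⇒ alpha decay (α)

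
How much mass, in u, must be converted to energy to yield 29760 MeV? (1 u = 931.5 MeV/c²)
m = E/c² = 31.95 u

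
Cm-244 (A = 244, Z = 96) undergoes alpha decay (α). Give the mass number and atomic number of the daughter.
Daughter: A = 240, Z = 94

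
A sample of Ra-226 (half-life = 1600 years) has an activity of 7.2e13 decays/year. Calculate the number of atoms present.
N = A/λ = 1.662e17 atoms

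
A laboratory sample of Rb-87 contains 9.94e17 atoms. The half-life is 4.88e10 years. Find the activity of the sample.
A = λN = 1.412e7 decays/year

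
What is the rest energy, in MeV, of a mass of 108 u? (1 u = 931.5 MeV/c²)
E = mc² = 1.006e5 MeV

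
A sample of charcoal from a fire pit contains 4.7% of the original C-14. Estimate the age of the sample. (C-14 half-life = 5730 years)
Age = t½ × log₂(1/ratio) = 25280 years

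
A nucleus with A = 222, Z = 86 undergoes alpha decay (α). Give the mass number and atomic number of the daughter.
Daughter: A = 218, Z = 84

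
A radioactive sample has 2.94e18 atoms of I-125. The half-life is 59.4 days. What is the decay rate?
A = λN = 3.431e16 decays/day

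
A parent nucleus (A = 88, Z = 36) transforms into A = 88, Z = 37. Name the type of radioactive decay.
ΔA = 0, ΔZ = +1 ⇒ beta-minus decay (β⁻)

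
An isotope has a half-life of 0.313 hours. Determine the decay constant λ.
λ = ln(2)/t½ = 2.215 hour⁻¹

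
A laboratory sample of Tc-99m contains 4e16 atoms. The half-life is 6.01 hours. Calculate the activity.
A = λN = 4.613e15 decays/hour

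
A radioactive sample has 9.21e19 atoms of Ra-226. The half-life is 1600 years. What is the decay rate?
A = λN = 3.99e16 decays/year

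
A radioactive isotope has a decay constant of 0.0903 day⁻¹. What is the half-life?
t½ = ln(2)/λ = 7.676 days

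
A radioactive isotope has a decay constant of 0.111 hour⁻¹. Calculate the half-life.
t½ = ln(2)/λ = 6.245 hours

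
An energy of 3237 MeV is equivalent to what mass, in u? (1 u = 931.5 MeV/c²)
m = E/c² = 3.475 u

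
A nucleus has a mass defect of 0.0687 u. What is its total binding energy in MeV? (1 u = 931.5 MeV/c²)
B.E. = Δm × 931.5 = 63.99 MeV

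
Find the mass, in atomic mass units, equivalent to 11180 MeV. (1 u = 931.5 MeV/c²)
m = E/c² = 12 u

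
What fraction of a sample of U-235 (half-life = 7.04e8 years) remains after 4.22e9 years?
N/N₀ = (1/2)^(t/t½) = 0.01569 = 1.57%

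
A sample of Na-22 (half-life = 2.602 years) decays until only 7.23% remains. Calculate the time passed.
t = t½ × log₂(N₀/N) = 9.861 years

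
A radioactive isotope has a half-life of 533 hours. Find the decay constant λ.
λ = ln(2)/t½ = 0.0013 hour⁻¹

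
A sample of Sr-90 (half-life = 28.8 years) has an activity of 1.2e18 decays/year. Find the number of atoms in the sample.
N = A/λ = 4.986e19 atoms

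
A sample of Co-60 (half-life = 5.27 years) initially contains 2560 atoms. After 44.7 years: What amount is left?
N = N₀(1/2)^(t/t½) = 7.16 atoms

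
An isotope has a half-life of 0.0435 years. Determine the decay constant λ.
λ = ln(2)/t½ = 15.93 year⁻¹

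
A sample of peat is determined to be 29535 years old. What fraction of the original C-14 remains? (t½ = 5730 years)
N/N₀ = (1/2)^(t/t½) = 0.02808 = 2.81%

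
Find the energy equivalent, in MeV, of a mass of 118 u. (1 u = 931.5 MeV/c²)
E = mc² = 1.099e5 MeV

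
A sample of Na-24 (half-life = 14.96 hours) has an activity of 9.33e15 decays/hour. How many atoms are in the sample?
N = A/λ = 2.014e17 atoms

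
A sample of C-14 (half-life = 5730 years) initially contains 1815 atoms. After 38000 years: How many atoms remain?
N = N₀(1/2)^(t/t½) = 18.3 atoms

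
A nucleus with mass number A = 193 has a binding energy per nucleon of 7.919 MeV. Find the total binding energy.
B.E. = 7.919 × 193 = 1528 MeV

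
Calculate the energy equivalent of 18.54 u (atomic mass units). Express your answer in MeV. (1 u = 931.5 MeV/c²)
E = mc² = 17270 MeV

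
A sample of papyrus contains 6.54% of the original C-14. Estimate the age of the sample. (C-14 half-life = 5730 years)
Age = t½ × log₂(1/ratio) = 22550 years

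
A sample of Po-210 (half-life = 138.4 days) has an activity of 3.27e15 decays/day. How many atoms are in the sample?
N = A/λ = 6.529e17 atoms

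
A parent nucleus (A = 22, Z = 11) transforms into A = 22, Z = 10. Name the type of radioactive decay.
ΔA = 0, ΔZ = -1 ⇒ beta-plus decay (β⁺) or electron capture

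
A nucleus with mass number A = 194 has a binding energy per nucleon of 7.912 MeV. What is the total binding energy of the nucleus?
B.E. = 7.912 × 194 = 1535 MeV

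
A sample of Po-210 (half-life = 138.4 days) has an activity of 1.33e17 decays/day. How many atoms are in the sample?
N = A/λ = 2.656e19 atoms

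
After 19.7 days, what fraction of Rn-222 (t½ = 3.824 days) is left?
N/N₀ = (1/2)^(t/t½) = 0.02813 = 2.81%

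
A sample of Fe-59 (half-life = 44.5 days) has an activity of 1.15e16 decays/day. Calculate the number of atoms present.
N = A/λ = 7.383e17 atoms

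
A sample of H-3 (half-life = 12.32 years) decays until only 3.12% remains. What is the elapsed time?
t = t½ × log₂(N₀/N) = 61.63 years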